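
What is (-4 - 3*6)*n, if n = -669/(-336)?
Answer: -2453/56 ≈ -43.804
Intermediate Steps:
n = 223/112 (n = -669*(-1/336) = 223/112 ≈ 1.9911)
(-4 - 3*6)*n = (-4 - 3*6)*(223/112) = (-4 - 18)*(223/112) = -22*223/112 = -2453/56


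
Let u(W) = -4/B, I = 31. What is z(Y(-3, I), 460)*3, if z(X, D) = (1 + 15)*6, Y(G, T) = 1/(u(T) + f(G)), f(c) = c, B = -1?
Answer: 288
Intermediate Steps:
u(W) = 4 (u(W) = -4/(-1) = -4*(-1) = 4)
Y(G, T) = 1/(4 + G)
z(X, D) = 96 (z(X, D) = 16*6 = 96)
z(Y(-3, I), 460)*3 = 96*3 = 288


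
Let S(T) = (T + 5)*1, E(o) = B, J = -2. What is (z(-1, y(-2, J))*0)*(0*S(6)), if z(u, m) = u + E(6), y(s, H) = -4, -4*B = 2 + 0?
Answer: 0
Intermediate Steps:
B = -1/2 (B = -(2 + 0)/4 = -1/4*2 = -1/2 ≈ -0.50000)
E(o) = -1/2
S(T) = 5 + T (S(T) = (5 + T)*1 = 5 + T)
z(u, m) = -1/2 + u (z(u, m) = u - 1/2 = -1/2 + u)
(z(-1, y(-2, J))*0)*(0*S(6)) = ((-1/2 - 1)*0)*(0*(5 + 6)) = (-3/2*0)*(0*11) = 0*0 = 0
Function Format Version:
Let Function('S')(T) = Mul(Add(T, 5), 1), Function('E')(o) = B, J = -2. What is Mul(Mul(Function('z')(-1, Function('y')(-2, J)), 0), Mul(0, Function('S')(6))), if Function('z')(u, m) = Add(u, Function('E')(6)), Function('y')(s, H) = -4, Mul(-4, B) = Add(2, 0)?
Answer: 0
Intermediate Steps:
B = Rational(-1, 2) (B = Mul(Rational(-1, 4), Add(2, 0)) = Mul(Rational(-1, 4), 2) = Rational(-1, 2) ≈ -0.50000)
Function('E')(o) = Rational(-1, 2)
Function('S')(T) = Add(5, T) (Function('S')(T) = Mul(Add(5, T), 1) = Add(5, T))
Function('z')(u, m) = Add(Rational(-1, 2), u) (Function('z')(u, m) = Add(u, Rational(-1, 2)) = Add(Rational(-1, 2), u))
Mul(Mul(Function('z')(-1, Function('y')(-2, J)), 0), Mul(0, Function('S')(6))) = Mul(Mul(Add(Rational(-1, 2), -1), 0), Mul(0, Add(5, 6))) = Mul(Mul(Rational(-3, 2), 0), Mul(0, 11)) = Mul(0, 0) = 0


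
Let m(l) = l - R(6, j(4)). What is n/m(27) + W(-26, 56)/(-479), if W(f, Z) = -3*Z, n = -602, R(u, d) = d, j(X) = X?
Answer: -284494/11017 ≈ -25.823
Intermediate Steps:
m(l) = -4 + l (m(l) = l - 1*4 = l - 4 = -4 + l)
n/m(27) + W(-26, 56)/(-479) = -602/(-4 + 27) - 3*56/(-479) = -602/23 - 168*(-1/479) = -602*1/23 + 168/479 = -602/23 + 168/479 = -284494/11017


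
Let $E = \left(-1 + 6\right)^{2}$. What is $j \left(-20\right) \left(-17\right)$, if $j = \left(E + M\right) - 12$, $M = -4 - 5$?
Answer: $1360$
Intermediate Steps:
$M = -9$ ($M = -4 - 5 = -9$)
$E = 25$ ($E = 5^{2} = 25$)
$j = 4$ ($j = \left(25 - 9\right) - 12 = 16 - 12 = 4$)
$j \left(-20\right) \left(-17\right) = 4 \left(-20\right) \left(-17\right) = \left(-80\right) \left(-17\right) = 1360$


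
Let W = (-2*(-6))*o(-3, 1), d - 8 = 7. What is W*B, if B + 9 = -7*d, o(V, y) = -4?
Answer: 5472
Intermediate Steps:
d = 15 (d = 8 + 7 = 15)
B = -114 (B = -9 - 7*15 = -9 - 105 = -114)
W = -48 (W = -2*(-6)*(-4) = 12*(-4) = -48)
W*B = -48*(-114) = 5472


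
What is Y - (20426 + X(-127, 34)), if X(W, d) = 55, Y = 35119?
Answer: 14638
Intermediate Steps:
Y - (20426 + X(-127, 34)) = 35119 - (20426 + 55) = 35119 - 1*20481 = 35119 - 20481 = 14638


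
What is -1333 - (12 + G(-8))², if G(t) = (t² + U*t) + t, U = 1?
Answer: -4933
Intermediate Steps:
G(t) = t² + 2*t (G(t) = (t² + 1*t) + t = (t² + t) + t = (t + t²) + t = t² + 2*t)
-1333 - (12 + G(-8))² = -1333 - (12 - 8*(2 - 8))² = -1333 - (12 - 8*(-6))² = -1333 - (12 + 48)² = -1333 - 1*60² = -1333 - 1*3600 = -1333 - 3600 = -4933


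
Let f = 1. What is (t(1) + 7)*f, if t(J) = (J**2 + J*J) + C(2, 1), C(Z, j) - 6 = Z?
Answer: 17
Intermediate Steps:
C(Z, j) = 6 + Z
t(J) = 8 + 2*J**2 (t(J) = (J**2 + J*J) + (6 + 2) = (J**2 + J**2) + 8 = 2*J**2 + 8 = 8 + 2*J**2)
(t(1) + 7)*f = ((8 + 2*1**2) + 7)*1 = ((8 + 2*1) + 7)*1 = ((8 + 2) + 7)*1 = (10 + 7)*1 = 17*1 = 17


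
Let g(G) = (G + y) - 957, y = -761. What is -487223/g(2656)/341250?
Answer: -487223/320092500 ≈ -0.0015221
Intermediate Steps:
g(G) = -1718 + G (g(G) = (G - 761) - 957 = (-761 + G) - 957 = -1718 + G)
-487223/g(2656)/341250 = -487223/(-1718 + 2656)/341250 = -487223/938*(1/341250) = -487223*1/938*(1/341250) = -487223/938*1/341250 = -487223/320092500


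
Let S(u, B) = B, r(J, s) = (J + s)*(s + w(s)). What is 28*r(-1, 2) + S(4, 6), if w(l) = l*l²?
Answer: 286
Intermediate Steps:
w(l) = l³
r(J, s) = (J + s)*(s + s³)
28*r(-1, 2) + S(4, 6) = 28*(2*(-1 + 2 + 2³ - 1*2²)) + 6 = 28*(2*(-1 + 2 + 8 - 1*4)) + 6 = 28*(2*(-1 + 2 + 8 - 4)) + 6 = 28*(2*5) + 6 = 28*10 + 6 = 280 + 6 = 286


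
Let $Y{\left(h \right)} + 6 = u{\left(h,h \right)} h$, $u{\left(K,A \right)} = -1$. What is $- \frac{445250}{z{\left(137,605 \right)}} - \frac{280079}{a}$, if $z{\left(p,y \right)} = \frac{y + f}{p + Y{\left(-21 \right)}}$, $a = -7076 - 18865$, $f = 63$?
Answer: $- \frac{438861976307}{4332147} \approx -1.013 \cdot 10^{5}$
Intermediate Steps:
$a = -25941$
$Y{\left(h \right)} = -6 - h$
$z{\left(p,y \right)} = \frac{63 + y}{15 + p}$ ($z{\left(p,y \right)} = \frac{y + 63}{p - -15} = \frac{63 + y}{p + \left(-6 + 21\right)} = \frac{63 + y}{p + 15} = \frac{63 + y}{15 + p}$)
$- \frac{445250}{z{\left(137,605 \right)}} - \frac{280079}{a} = - \frac{445250}{\frac{1}{15 + 137} \left(63 + 605\right)} - \frac{280079}{-25941} = - \frac{445250}{\frac{1}{152} \cdot 668} - - \frac{280079}{25941} = - \frac{445250}{\frac{1}{152} \cdot 668} + \frac{280079}{25941} = - \frac{445250}{\frac{167}{38}} + \frac{280079}{25941} = \left(-445250\right) \frac{38}{167} + \frac{280079}{25941} = - \frac{16919500}{167} + \frac{280079}{25941} = - \frac{438861976307}{4332147}$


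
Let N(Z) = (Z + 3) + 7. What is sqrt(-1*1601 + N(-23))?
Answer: I*sqrt(1614) ≈ 40.175*I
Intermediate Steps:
N(Z) = 10 + Z (N(Z) = (3 + Z) + 7 = 10 + Z)
sqrt(-1*1601 + N(-23)) = sqrt(-1*1601 + (10 - 23)) = sqrt(-1601 - 13) = sqrt(-1614) = I*sqrt(1614)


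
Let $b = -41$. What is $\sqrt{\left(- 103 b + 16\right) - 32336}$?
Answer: $i \sqrt{28097} \approx 167.62 i$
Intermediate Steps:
$\sqrt{\left(- 103 b + 16\right) - 32336} = \sqrt{\left(\left(-103\right) \left(-41\right) + 16\right) - 32336} = \sqrt{\left(4223 + 16\right) - 32336} = \sqrt{4239 - 32336} = \sqrt{-28097} = i \sqrt{28097}$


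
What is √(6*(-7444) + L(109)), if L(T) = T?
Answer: I*√44555 ≈ 211.08*I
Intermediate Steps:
√(6*(-7444) + L(109)) = √(6*(-7444) + 109) = √(-44664 + 109) = √(-44555) = I*√44555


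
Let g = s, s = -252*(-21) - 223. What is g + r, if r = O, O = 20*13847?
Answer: 282009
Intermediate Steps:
s = 5069 (s = 5292 - 223 = 5069)
g = 5069
O = 276940
r = 276940
g + r = 5069 + 276940 = 282009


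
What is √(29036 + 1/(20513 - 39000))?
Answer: √9923609572597/18487 ≈ 170.40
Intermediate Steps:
√(29036 + 1/(20513 - 39000)) = √(29036 + 1/(-18487)) = √(29036 - 1/18487) = √(536788531/18487) = √9923609572597/18487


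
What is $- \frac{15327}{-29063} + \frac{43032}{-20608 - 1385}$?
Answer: $- \frac{304517435}{213060853} \approx -1.4293$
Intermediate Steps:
$- \frac{15327}{-29063} + \frac{43032}{-20608 - 1385} = \left(-15327\right) \left(- \frac{1}{29063}\right) + \frac{43032}{-20608 - 1385} = \frac{15327}{29063} + \frac{43032}{-21993} = \frac{15327}{29063} + 43032 \left(- \frac{1}{21993}\right) = \frac{15327}{29063} - \frac{14344}{7331} = - \frac{304517435}{213060853}$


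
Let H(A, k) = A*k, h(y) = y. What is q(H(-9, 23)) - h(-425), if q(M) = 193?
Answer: 618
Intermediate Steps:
q(H(-9, 23)) - h(-425) = 193 - 1*(-425) = 193 + 425 = 618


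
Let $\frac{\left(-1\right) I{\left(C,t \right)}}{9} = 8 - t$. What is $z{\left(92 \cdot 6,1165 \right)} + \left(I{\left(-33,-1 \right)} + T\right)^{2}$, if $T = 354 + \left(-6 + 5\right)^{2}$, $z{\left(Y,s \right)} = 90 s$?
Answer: $179926$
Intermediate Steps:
$I{\left(C,t \right)} = -72 + 9 t$ ($I{\left(C,t \right)} = - 9 \left(8 - t\right) = -72 + 9 t$)
$T = 355$ ($T = 354 + \left(-1\right)^{2} = 354 + 1 = 355$)
$z{\left(92 \cdot 6,1165 \right)} + \left(I{\left(-33,-1 \right)} + T\right)^{2} = 90 \cdot 1165 + \left(\left(-72 + 9 \left(-1\right)\right) + 355\right)^{2} = 104850 + \left(\left(-72 - 9\right) + 355\right)^{2} = 104850 + \left(-81 + 355\right)^{2} = 104850 + 274^{2} = 104850 + 75076 = 179926$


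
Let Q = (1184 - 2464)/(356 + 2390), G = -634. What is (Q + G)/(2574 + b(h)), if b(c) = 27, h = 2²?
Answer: -290374/1190391 ≈ -0.24393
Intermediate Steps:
h = 4
Q = -640/1373 (Q = -1280/2746 = -1280*1/2746 = -640/1373 ≈ -0.46613)
(Q + G)/(2574 + b(h)) = (-640/1373 - 634)/(2574 + 27) = -871122/1373/2601 = -871122/1373*1/2601 = -290374/1190391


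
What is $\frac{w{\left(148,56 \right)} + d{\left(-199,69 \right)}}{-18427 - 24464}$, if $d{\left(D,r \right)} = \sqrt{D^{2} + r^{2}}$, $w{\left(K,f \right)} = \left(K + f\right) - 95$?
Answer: $- \frac{109}{42891} - \frac{\sqrt{44362}}{42891} \approx -0.007452$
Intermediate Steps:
$w{\left(K,f \right)} = -95 + K + f$
$\frac{w{\left(148,56 \right)} + d{\left(-199,69 \right)}}{-18427 - 24464} = \frac{\left(-95 + 148 + 56\right) + \sqrt{\left(-199\right)^{2} + 69^{2}}}{-18427 - 24464} = \frac{109 + \sqrt{39601 + 4761}}{-42891} = \left(109 + \sqrt{44362}\right) \left(- \frac{1}{42891}\right) = - \frac{109}{42891} - \frac{\sqrt{44362}}{42891}$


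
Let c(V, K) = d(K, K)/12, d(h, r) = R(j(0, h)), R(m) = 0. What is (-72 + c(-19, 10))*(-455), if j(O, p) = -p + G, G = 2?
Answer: 32760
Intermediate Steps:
j(O, p) = 2 - p (j(O, p) = -p + 2 = 2 - p)
d(h, r) = 0
c(V, K) = 0 (c(V, K) = 0/12 = 0*(1/12) = 0)
(-72 + c(-19, 10))*(-455) = (-72 + 0)*(-455) = -72*(-455) = 32760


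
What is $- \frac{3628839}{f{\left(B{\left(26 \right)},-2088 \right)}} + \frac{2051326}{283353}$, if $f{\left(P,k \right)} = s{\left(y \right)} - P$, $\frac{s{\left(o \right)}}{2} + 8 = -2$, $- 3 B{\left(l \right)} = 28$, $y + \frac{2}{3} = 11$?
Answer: $\frac{3084792893933}{9067296} \approx 3.4021 \cdot 10^{5}$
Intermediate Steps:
$y = \frac{31}{3}$ ($y = - \frac{2}{3} + 11 = \frac{31}{3} \approx 10.333$)
$B{\left(l \right)} = - \frac{28}{3}$ ($B{\left(l \right)} = \left(- \frac{1}{3}\right) 28 = - \frac{28}{3}$)
$s{\left(o \right)} = -20$ ($s{\left(o \right)} = -16 + 2 \left(-2\right) = -16 - 4 = -20$)
$f{\left(P,k \right)} = -20 - P$
$- \frac{3628839}{f{\left(B{\left(26 \right)},-2088 \right)}} + \frac{2051326}{283353} = - \frac{3628839}{-20 - - \frac{28}{3}} + \frac{2051326}{283353} = - \frac{3628839}{-20 + \frac{28}{3}} + 2051326 \cdot \frac{1}{283353} = - \frac{3628839}{- \frac{32}{3}} + \frac{2051326}{283353} = \left(-3628839\right) \left(- \frac{3}{32}\right) + \frac{2051326}{283353} = \frac{10886517}{32} + \frac{2051326}{283353} = \frac{3084792893933}{9067296}$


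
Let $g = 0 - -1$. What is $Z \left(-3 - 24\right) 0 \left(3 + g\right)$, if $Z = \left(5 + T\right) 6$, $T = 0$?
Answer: $0$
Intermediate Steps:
$g = 1$ ($g = 0 + 1 = 1$)
$Z = 30$ ($Z = \left(5 + 0\right) 6 = 5 \cdot 6 = 30$)
$Z \left(-3 - 24\right) 0 \left(3 + g\right) = 30 \left(-3 - 24\right) 0 \left(3 + 1\right) = 30 \left(-3 - 24\right) 0 \cdot 4 = 30 \left(-27\right) 0 = \left(-810\right) 0 = 0$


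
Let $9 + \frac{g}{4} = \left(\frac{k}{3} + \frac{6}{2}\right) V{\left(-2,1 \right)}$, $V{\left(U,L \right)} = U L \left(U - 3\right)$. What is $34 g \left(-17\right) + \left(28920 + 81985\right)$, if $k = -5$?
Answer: $\frac{302659}{3} \approx 1.0089 \cdot 10^{5}$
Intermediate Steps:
$V{\left(U,L \right)} = L U \left(-3 + U\right)$
$g = \frac{52}{3}$ ($g = -36 + 4 \left(- \frac{5}{3} + \frac{6}{2}\right) 1 \left(-2\right) \left(-3 - 2\right) = -36 + 4 \left(\left(-5\right) \frac{1}{3} + 6 \cdot \frac{1}{2}\right) 1 \left(-2\right) \left(-5\right) = -36 + 4 \left(- \frac{5}{3} + 3\right) 10 = -36 + 4 \cdot \frac{4}{3} \cdot 10 = -36 + 4 \cdot \frac{40}{3} = -36 + \frac{160}{3} = \frac{52}{3} \approx 17.333$)
$34 g \left(-17\right) + \left(28920 + 81985\right) = 34 \cdot \frac{52}{3} \left(-17\right) + \left(28920 + 81985\right) = \frac{1768}{3} \left(-17\right) + 110905 = - \frac{30056}{3} + 110905 = \frac{302659}{3}$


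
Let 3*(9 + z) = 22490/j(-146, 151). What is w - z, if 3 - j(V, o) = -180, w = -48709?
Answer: -26758790/549 ≈ -48741.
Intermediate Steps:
j(V, o) = 183 (j(V, o) = 3 - 1*(-180) = 3 + 180 = 183)
z = 17549/549 (z = -9 + (22490/183)/3 = -9 + (22490*(1/183))/3 = -9 + (⅓)*(22490/183) = -9 + 22490/549 = 17549/549 ≈ 31.965)
w - z = -48709 - 1*17549/549 = -48709 - 17549/549 = -26758790/549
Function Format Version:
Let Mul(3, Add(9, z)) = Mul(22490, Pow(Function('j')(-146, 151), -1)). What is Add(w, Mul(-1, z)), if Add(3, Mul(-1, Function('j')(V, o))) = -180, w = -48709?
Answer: Rational(-26758790, 549) ≈ -48741.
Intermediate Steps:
Function('j')(V, o) = 183 (Function('j')(V, o) = Add(3, Mul(-1, -180)) = Add(3, 180) = 183)
z = Rational(17549, 549) (z = Add(-9, Mul(Rational(1, 3), Mul(22490, Pow(183, -1)))) = Add(-9, Mul(Rational(1, 3), Mul(22490, Rational(1, 183)))) = Add(-9, Mul(Rational(1, 3), Rational(22490, 183))) = Add(-9, Rational(22490, 549)) = Rational(17549, 549) ≈ 31.965)
Add(w, Mul(-1, z)) = Add(-48709, Mul(-1, Rational(17549, 549))) = Add(-48709, Rational(-17549, 549)) = Rational(-26758790, 549)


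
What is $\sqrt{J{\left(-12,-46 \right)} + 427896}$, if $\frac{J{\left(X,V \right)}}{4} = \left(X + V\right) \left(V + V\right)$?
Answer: $2 \sqrt{112310} \approx 670.25$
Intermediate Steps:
$J{\left(X,V \right)} = 8 V \left(V + X\right)$ ($J{\left(X,V \right)} = 4 \left(X + V\right) \left(V + V\right) = 4 \left(V + X\right) 2 V = 4 \cdot 2 V \left(V + X\right) = 8 V \left(V + X\right)$)
$\sqrt{J{\left(-12,-46 \right)} + 427896} = \sqrt{8 \left(-46\right) \left(-46 - 12\right) + 427896} = \sqrt{8 \left(-46\right) \left(-58\right) + 427896} = \sqrt{21344 + 427896} = \sqrt{449240} = 2 \sqrt{112310}$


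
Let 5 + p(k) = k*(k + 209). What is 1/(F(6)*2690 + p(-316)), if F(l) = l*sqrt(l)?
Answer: -11269/140028117 + 5380*sqrt(6)/140028117 ≈ 1.3635e-5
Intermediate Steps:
F(l) = l**(3/2)
p(k) = -5 + k*(209 + k) (p(k) = -5 + k*(k + 209) = -5 + k*(209 + k))
1/(F(6)*2690 + p(-316)) = 1/(6**(3/2)*2690 + (-5 + (-316)**2 + 209*(-316))) = 1/((6*sqrt(6))*2690 + (-5 + 99856 - 66044)) = 1/(16140*sqrt(6) + 33807) = 1/(33807 + 16140*sqrt(6))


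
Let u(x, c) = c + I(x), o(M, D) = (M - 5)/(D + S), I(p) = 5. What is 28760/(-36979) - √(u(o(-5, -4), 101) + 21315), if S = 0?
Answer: -28760/36979 - √21421 ≈ -147.14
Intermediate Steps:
o(M, D) = (-5 + M)/D (o(M, D) = (M - 5)/(D + 0) = (-5 + M)/D)
u(x, c) = 5 + c (u(x, c) = c + 5 = 5 + c)
28760/(-36979) - √(u(o(-5, -4), 101) + 21315) = 28760/(-36979) - √((5 + 101) + 21315) = 28760*(-1/36979) - √(106 + 21315) = -28760/36979 - √21421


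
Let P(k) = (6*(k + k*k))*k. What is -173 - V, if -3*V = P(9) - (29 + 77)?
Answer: 4235/3 ≈ 1411.7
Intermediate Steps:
P(k) = k*(6*k + 6*k²) (P(k) = (6*(k + k²))*k = (6*k + 6*k²)*k = k*(6*k + 6*k²))
V = -4754/3 (V = -(6*9²*(1 + 9) - (29 + 77))/3 = -(6*81*10 - 1*106)/3 = -(4860 - 106)/3 = -⅓*4754 = -4754/3 ≈ -1584.7)
-173 - V = -173 - 1*(-4754/3) = -173 + 4754/3 = 4235/3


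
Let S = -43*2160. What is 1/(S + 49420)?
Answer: -1/43460 ≈ -2.3010e-5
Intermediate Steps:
S = -92880
1/(S + 49420) = 1/(-92880 + 49420) = 1/(-43460) = -1/43460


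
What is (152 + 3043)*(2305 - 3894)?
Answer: -5076855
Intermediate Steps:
(152 + 3043)*(2305 - 3894) = 3195*(-1589) = -5076855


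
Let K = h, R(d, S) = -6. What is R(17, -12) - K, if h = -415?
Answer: 409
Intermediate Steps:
K = -415
R(17, -12) - K = -6 - 1*(-415) = -6 + 415 = 409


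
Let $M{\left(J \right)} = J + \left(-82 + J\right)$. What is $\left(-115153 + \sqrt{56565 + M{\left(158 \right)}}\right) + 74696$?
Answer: $-40457 + 3 \sqrt{6311} \approx -40219.0$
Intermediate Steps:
$M{\left(J \right)} = -82 + 2 J$
$\left(-115153 + \sqrt{56565 + M{\left(158 \right)}}\right) + 74696 = \left(-115153 + \sqrt{56565 + \left(-82 + 2 \cdot 158\right)}\right) + 74696 = \left(-115153 + \sqrt{56565 + \left(-82 + 316\right)}\right) + 74696 = \left(-115153 + \sqrt{56565 + 234}\right) + 74696 = \left(-115153 + \sqrt{56799}\right) + 74696 = \left(-115153 + 3 \sqrt{6311}\right) + 74696 = -40457 + 3 \sqrt{6311}$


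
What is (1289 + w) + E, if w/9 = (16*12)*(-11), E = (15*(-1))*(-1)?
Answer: -17704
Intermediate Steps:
E = 15 (E = -15*(-1) = 15)
w = -19008 (w = 9*((16*12)*(-11)) = 9*(192*(-11)) = 9*(-2112) = -19008)
(1289 + w) + E = (1289 - 19008) + 15 = -17719 + 15 = -17704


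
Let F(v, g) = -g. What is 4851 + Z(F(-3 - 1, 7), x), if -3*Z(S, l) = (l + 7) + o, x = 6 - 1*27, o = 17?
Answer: 4850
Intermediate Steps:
x = -21 (x = 6 - 27 = -21)
Z(S, l) = -8 - l/3 (Z(S, l) = -((l + 7) + 17)/3 = -((7 + l) + 17)/3 = -(24 + l)/3 = -8 - l/3)
4851 + Z(F(-3 - 1, 7), x) = 4851 + (-8 - ⅓*(-21)) = 4851 + (-8 + 7) = 4851 - 1 = 4850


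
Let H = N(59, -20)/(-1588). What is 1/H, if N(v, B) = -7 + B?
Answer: 1588/27 ≈ 58.815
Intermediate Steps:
H = 27/1588 (H = (-7 - 20)/(-1588) = -27*(-1/1588) = 27/1588 ≈ 0.017003)
1/H = 1/(27/1588) = 1588/27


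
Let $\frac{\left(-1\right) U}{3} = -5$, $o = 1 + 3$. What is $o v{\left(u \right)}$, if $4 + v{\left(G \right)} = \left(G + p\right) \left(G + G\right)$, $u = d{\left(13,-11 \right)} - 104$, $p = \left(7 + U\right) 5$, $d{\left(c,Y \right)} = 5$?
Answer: $-8728$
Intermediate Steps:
$o = 4$
$U = 15$ ($U = \left(-3\right) \left(-5\right) = 15$)
$p = 110$ ($p = \left(7 + 15\right) 5 = 22 \cdot 5 = 110$)
$u = -99$ ($u = 5 - 104 = -99$)
$v{\left(G \right)} = -4 + 2 G \left(110 + G\right)$ ($v{\left(G \right)} = -4 + \left(G + 110\right) \left(G + G\right) = -4 + \left(110 + G\right) 2 G = -4 + 2 G \left(110 + G\right)$)
$o v{\left(u \right)} = 4 \left(-4 + 2 \left(-99\right)^{2} + 220 \left(-99\right)\right) = 4 \left(-4 + 2 \cdot 9801 - 21780\right) = 4 \left(-4 + 19602 - 21780\right) = 4 \left(-2182\right) = -8728$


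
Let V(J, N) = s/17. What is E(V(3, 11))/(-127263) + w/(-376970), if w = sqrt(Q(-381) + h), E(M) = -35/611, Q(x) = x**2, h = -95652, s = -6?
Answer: 35/77757693 - 3*sqrt(5501)/376970 ≈ -0.00058980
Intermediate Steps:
V(J, N) = -6/17
E(M) = -35/611 (E(M) = -35*1/611 = -35/611)
w = 3*sqrt(5501) (w = sqrt((-381)**2 - 95652) = sqrt(145161 - 95652) = sqrt(49509) = 3*sqrt(5501) ≈ 222.51)
E(V(3, 11))/(-127263) + w/(-376970) = -35/611/(-127263) + (3*sqrt(5501))/(-376970) = -35/611*(-1/127263) + (3*sqrt(5501))*(-1/376970) = 35/77757693 - 3*sqrt(5501)/376970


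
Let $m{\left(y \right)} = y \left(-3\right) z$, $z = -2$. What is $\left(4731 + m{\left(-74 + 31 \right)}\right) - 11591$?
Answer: $-7118$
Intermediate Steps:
$m{\left(y \right)} = 6 y$ ($m{\left(y \right)} = y \left(-3\right) \left(-2\right) = - 3 y \left(-2\right) = 6 y$)
$\left(4731 + m{\left(-74 + 31 \right)}\right) - 11591 = \left(4731 + 6 \left(-74 + 31\right)\right) - 11591 = \left(4731 + 6 \left(-43\right)\right) - 11591 = \left(4731 - 258\right) - 11591 = 4473 - 11591 = -7118$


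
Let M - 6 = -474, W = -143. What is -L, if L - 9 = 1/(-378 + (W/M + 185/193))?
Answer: -23551101/2617561 ≈ -8.9973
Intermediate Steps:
M = -468 (M = 6 - 474 = -468)
L = 23551101/2617561 (L = 9 + 1/(-378 + (-143/(-468) + 185/193)) = 9 + 1/(-378 + (-143*(-1/468) + 185*(1/193))) = 9 + 1/(-378 + (11/36 + 185/193)) = 9 + 1/(-378 + 8783/6948) = 9 + 1/(-2617561/6948) = 9 - 6948/2617561 = 23551101/2617561 ≈ 8.9973)
-L = -1*23551101/2617561 = -23551101/2617561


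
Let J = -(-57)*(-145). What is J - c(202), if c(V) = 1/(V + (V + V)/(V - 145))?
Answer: -98502327/11918 ≈ -8265.0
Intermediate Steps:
c(V) = 1/(V + 2*V/(-145 + V)) (c(V) = 1/(V + (2*V)/(-145 + V)) = 1/(V + 2*V/(-145 + V)))
J = -8265 (J = -57*145 = -8265)
J - c(202) = -8265 - (-145 + 202)/(202*(-143 + 202)) = -8265 - 57/(202*59) = -8265 - 1*57/11918 = -8265 - 57/11918 = -98502327/11918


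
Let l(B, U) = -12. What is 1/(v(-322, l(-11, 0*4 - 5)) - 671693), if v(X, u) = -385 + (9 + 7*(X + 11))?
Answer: -1/674246 ≈ -1.4831e-6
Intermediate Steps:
v(X, u) = -299 + 7*X (v(X, u) = -385 + (9 + 7*(11 + X)) = -385 + (9 + (77 + 7*X)) = -385 + (86 + 7*X) = -299 + 7*X)
1/(v(-322, l(-11, 0*4 - 5)) - 671693) = 1/((-299 + 7*(-322)) - 671693) = 1/((-299 - 2254) - 671693) = 1/(-2553 - 671693) = 1/(-674246) = -1/674246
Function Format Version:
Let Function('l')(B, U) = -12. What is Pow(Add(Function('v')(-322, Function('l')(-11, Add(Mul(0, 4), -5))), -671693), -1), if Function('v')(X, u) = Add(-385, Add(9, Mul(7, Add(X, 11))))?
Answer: Rational(-1, 674246) ≈ -1.4831e-6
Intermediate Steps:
Function('v')(X, u) = Add(-299, Mul(7, X)) (Function('v')(X, u) = Add(-385, Add(9, Mul(7, Add(11, X)))) = Add(-385, Add(9, Add(77, Mul(7, X)))) = Add(-385, Add(86, Mul(7, X))) = Add(-299, Mul(7, X)))
Pow(Add(Function('v')(-322, Function('l')(-11, Add(Mul(0, 4), -5))), -671693), -1) = Pow(Add(Add(-299, Mul(7, -322)), -671693), -1) = Pow(Add(Add(-299, -2254), -671693), -1) = Pow(Add(-2553, -671693), -1) = Pow(-674246, -1) = Rational(-1, 674246)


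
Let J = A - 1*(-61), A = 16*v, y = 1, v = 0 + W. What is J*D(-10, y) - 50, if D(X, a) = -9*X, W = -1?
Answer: 4000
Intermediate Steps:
v = -1 (v = 0 - 1 = -1)
A = -16 (A = 16*(-1) = -16)
J = 45 (J = -16 - 1*(-61) = -16 + 61 = 45)
J*D(-10, y) - 50 = 45*(-9*(-10)) - 50 = 45*90 - 50 = 4050 - 50 = 4000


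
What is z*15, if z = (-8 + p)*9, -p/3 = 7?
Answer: -3915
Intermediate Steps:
p = -21 (p = -3*7 = -21)
z = -261 (z = (-8 - 21)*9 = -29*9 = -261)
z*15 = -261*15 = -3915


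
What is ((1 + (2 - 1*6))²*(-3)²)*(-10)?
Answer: -810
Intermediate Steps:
((1 + (2 - 1*6))²*(-3)²)*(-10) = ((1 + (2 - 6))²*9)*(-10) = ((1 - 4)²*9)*(-10) = ((-3)²*9)*(-10) = (9*9)*(-10) = 81*(-10) = -810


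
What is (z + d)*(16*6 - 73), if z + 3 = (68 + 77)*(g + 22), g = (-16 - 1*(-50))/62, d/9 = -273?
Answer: 577185/31 ≈ 18619.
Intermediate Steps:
d = -2457 (d = 9*(-273) = -2457)
g = 17/31 (g = (-16 + 50)*(1/62) = 34*(1/62) = 17/31 ≈ 0.54839)
z = 101262/31 (z = -3 + (68 + 77)*(17/31 + 22) = -3 + 145*(699/31) = -3 + 101355/31 = 101262/31 ≈ 3266.5)
(z + d)*(16*6 - 73) = (101262/31 - 2457)*(16*6 - 73) = 25095*(96 - 73)/31 = (25095/31)*23 = 577185/31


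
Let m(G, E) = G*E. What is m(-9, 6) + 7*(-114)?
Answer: -852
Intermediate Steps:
m(G, E) = E*G
m(-9, 6) + 7*(-114) = 6*(-9) + 7*(-114) = -54 - 798 = -852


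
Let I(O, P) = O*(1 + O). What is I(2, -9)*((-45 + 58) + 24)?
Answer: 222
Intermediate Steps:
I(2, -9)*((-45 + 58) + 24) = (2*(1 + 2))*((-45 + 58) + 24) = (2*3)*(13 + 24) = 6*37 = 222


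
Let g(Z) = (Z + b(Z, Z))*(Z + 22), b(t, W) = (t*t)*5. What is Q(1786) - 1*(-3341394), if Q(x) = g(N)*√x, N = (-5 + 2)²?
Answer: 3341394 + 12834*√1786 ≈ 3.8838e+6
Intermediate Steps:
b(t, W) = 5*t² (b(t, W) = t²*5 = 5*t²)
N = 9 (N = (-3)² = 9)
g(Z) = (22 + Z)*(Z + 5*Z²) (g(Z) = (Z + 5*Z²)*(Z + 22) = (Z + 5*Z²)*(22 + Z) = (22 + Z)*(Z + 5*Z²))
Q(x) = 12834*√x (Q(x) = (9*(22 + 5*9² + 111*9))*√x = (9*(22 + 5*81 + 999))*√x = (9*(22 + 405 + 999))*√x = (9*1426)*√x = 12834*√x)
Q(1786) - 1*(-3341394) = 12834*√1786 - 1*(-3341394) = 12834*√1786 + 3341394 = 3341394 + 12834*√1786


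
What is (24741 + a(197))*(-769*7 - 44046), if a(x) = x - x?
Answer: -1222922889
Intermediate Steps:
a(x) = 0
(24741 + a(197))*(-769*7 - 44046) = (24741 + 0)*(-769*7 - 44046) = 24741*(-5383 - 44046) = 24741*(-49429) = -1222922889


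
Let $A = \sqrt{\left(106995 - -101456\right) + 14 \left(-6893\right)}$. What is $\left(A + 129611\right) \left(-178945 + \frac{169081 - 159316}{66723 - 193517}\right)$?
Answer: $- \frac{2940764988295045}{126794} - \frac{22689162095 \sqrt{111949}}{126794} \approx -2.3253 \cdot 10^{10}$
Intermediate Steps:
$A = \sqrt{111949}$ ($A = \sqrt{\left(106995 + 101456\right) - 96502} = \sqrt{208451 - 96502} = \sqrt{111949} \approx 334.59$)
$\left(A + 129611\right) \left(-178945 + \frac{169081 - 159316}{66723 - 193517}\right) = \left(\sqrt{111949} + 129611\right) \left(-178945 + \frac{169081 - 159316}{66723 - 193517}\right) = \left(129611 + \sqrt{111949}\right) \left(-178945 + \frac{9765}{-126794}\right) = \left(129611 + \sqrt{111949}\right) \left(-178945 + 9765 \left(- \frac{1}{126794}\right)\right) = \left(129611 + \sqrt{111949}\right) \left(-178945 - \frac{9765}{126794}\right) = \left(129611 + \sqrt{111949}\right) \left(- \frac{22689162095}{126794}\right) = - \frac{2940764988295045}{126794} - \frac{22689162095 \sqrt{111949}}{126794}$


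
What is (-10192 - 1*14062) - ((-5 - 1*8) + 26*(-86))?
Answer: -22005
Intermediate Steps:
(-10192 - 1*14062) - ((-5 - 1*8) + 26*(-86)) = (-10192 - 14062) - ((-5 - 8) - 2236) = -24254 - (-13 - 2236) = -24254 - 1*(-2249) = -24254 + 2249 = -22005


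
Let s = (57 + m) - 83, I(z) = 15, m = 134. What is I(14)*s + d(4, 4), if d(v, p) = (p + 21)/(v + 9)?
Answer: 21085/13 ≈ 1621.9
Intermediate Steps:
d(v, p) = (21 + p)/(9 + v)
s = 108 (s = (57 + 134) - 83 = 191 - 83 = 108)
I(14)*s + d(4, 4) = 15*108 + (21 + 4)/(9 + 4) = 1620 + 25/13 = 21085/13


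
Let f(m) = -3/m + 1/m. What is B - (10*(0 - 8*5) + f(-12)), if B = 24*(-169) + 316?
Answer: -20041/6 ≈ -3340.2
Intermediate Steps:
B = -3740 (B = -4056 + 316 = -3740)
f(m) = -2/m (f(m) = -3/m + 1/m = -2/m)
B - (10*(0 - 8*5) + f(-12)) = -3740 - (10*(0 - 8*5) - 2/(-12)) = -3740 - (10*(0 - 40) - 2*(-1/12)) = -3740 - (10*(-40) + 1/6) = -3740 - (-400 + 1/6) = -3740 - 1*(-2399/6) = -3740 + 2399/6 = -20041/6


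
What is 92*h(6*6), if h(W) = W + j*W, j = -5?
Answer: -13248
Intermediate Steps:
h(W) = -4*W (h(W) = W - 5*W = -4*W)
92*h(6*6) = 92*(-24*6) = 92*(-4*36) = 92*(-144) = -13248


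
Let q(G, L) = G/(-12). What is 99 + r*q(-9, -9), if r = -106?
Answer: 39/2 ≈ 19.500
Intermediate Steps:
q(G, L) = -G/12 (q(G, L) = G*(-1/12) = -G/12)
99 + r*q(-9, -9) = 99 - (-53)*(-9)/6 = 99 - 106*3/4 = 99 - 159/2 = 39/2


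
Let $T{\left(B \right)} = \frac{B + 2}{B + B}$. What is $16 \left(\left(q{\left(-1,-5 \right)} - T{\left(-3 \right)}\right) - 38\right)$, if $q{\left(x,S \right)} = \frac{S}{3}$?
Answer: $- \frac{1912}{3} \approx -637.33$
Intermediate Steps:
$q{\left(x,S \right)} = \frac{S}{3}$ ($q{\left(x,S \right)} = S \frac{1}{3} = \frac{S}{3}$)
$T{\left(B \right)} = \frac{2 + B}{2 B}$
$16 \left(\left(q{\left(-1,-5 \right)} - T{\left(-3 \right)}\right) - 38\right) = 16 \left(\left(\frac{1}{3} \left(-5\right) - \frac{2 - 3}{2 \left(-3\right)}\right) - 38\right) = 16 \left(\left(- \frac{5}{3} - \frac{1}{2} \left(- \frac{1}{3}\right) \left(-1\right)\right) - 38\right) = 16 \left(\left(- \frac{5}{3} - \frac{1}{6}\right) - 38\right) = 16 \left(- \frac{11}{6} - 38\right) = 16 \left(- \frac{239}{6}\right) = - \frac{1912}{3}$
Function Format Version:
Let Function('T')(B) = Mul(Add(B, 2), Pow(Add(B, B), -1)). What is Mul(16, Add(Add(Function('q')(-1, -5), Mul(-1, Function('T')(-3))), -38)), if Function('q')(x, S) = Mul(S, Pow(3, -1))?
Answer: Rational(-1912, 3) ≈ -637.33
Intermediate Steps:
Function('q')(x, S) = Mul(Rational(1, 3), S) (Function('q')(x, S) = Mul(S, Rational(1, 3)) = Mul(Rational(1, 3), S))
Function('T')(B) = Mul(Rational(1, 2), Pow(B, -1), Add(2, B)) (Function('T')(B) = Mul(Add(2, B), Pow(Mul(2, B), -1)) = Mul(Add(2, B), Mul(Rational(1, 2), Pow(B, -1))) = Mul(Rational(1, 2), Pow(B, -1), Add(2, B)))
Mul(16, Add(Add(Function('q')(-1, -5), Mul(-1, Function('T')(-3))), -38)) = Mul(16, Add(Add(Mul(Rational(1, 3), -5), Mul(-1, Mul(Rational(1, 2), Pow(-3, -1), Add(2, -3)))), -38)) = Mul(16, Add(Add(Rational(-5, 3), Mul(-1, Mul(Rational(1, 2), Rational(-1, 3), -1))), -38)) = Mul(16, Add(Add(Rational(-5, 3), Mul(-1, Rational(1, 6))), -38)) = Mul(16, Add(Add(Rational(-5, 3), Rational(-1, 6)), -38)) = Mul(16, Add(Rational(-11, 6), -38)) = Mul(16, Rational(-239, 6)) = Rational(-1912, 3)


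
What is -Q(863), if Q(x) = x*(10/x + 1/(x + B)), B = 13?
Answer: -9623/876 ≈ -10.985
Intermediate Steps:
Q(x) = x*(1/(13 + x) + 10/x) (Q(x) = x*(10/x + 1/(x + 13)) = x*(10/x + 1/(13 + x)) = x*(1/(13 + x) + 10/x))
-Q(863) = -(130 + 11*863)/(13 + 863) = -(130 + 9493)/876 = -9623/876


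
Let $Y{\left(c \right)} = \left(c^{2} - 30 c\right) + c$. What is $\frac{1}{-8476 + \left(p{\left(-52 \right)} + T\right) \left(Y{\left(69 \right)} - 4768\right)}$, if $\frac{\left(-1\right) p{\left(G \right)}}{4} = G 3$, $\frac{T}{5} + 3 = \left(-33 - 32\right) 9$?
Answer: $\frac{1}{4642052} \approx 2.1542 \cdot 10^{-7}$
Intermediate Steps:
$Y{\left(c \right)} = c^{2} - 29 c$
$T = -2940$ ($T = -15 + 5 \left(-33 - 32\right) 9 = -15 + 5 \left(\left(-65\right) 9\right) = -15 + 5 \left(-585\right) = -15 - 2925 = -2940$)
$p{\left(G \right)} = - 12 G$ ($p{\left(G \right)} = - 4 G 3 = - 4 \cdot 3 G = - 12 G$)
$\frac{1}{-8476 + \left(p{\left(-52 \right)} + T\right) \left(Y{\left(69 \right)} - 4768\right)} = \frac{1}{-8476 + \left(\left(-12\right) \left(-52\right) - 2940\right) \left(69 \left(-29 + 69\right) - 4768\right)} = \frac{1}{-8476 + \left(624 - 2940\right) \left(69 \cdot 40 - 4768\right)} = \frac{1}{-8476 - 2316 \left(2760 - 4768\right)} = \frac{1}{-8476 - -4650528} = \frac{1}{-8476 + 4650528} = \frac{1}{4642052}$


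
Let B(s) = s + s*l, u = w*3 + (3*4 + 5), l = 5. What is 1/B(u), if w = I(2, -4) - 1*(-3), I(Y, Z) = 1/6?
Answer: 1/159 ≈ 0.0062893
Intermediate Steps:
I(Y, Z) = 1/6
w = 19/6 (w = 1/6 - 1*(-3) = 1/6 + 3 = 19/6 ≈ 3.1667)
u = 53/2 (u = (19/6)*3 + (3*4 + 5) = 19/2 + (12 + 5) = 19/2 + 17 = 53/2 ≈ 26.500)
B(s) = 6*s (B(s) = s + s*5 = s + 5*s = 6*s)
1/B(u) = 1/(6*(53/2)) = 1/159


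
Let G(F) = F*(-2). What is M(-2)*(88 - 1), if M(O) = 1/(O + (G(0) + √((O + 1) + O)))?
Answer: -174/7 - 87*I*√3/7 ≈ -24.857 - 21.527*I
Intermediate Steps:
G(F) = -2*F
M(O) = 1/(O + √(1 + 2*O)) (M(O) = 1/(O + (-2*0 + √((O + 1) + O))) = 1/(O + (0 + √((1 + O) + O))) = 1/(O + (0 + √(1 + 2*O))) = 1/(O + √(1 + 2*O)))
M(-2)*(88 - 1) = (88 - 1)/(-2 + √(1 + 2*(-2))) = 87/(-2 + √(1 - 4)) = 87/(-2 + √(-3)) = 87/(-2 + I*√3)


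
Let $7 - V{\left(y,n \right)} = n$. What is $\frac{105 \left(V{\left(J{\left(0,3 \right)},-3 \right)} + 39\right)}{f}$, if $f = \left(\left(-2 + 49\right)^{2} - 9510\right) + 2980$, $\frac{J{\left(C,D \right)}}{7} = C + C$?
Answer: $- \frac{5145}{4321} \approx -1.1907$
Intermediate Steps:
$J{\left(C,D \right)} = 14 C$ ($J{\left(C,D \right)} = 7 \left(C + C\right) = 7 \cdot 2 C = 14 C$)
$V{\left(y,n \right)} = 7 - n$
$f = -4321$ ($f = \left(47^{2} - 9510\right) + 2980 = \left(2209 - 9510\right) + 2980 = -7301 + 2980 = -4321$)
$\frac{105 \left(V{\left(J{\left(0,3 \right)},-3 \right)} + 39\right)}{f} = \frac{105 \left(\left(7 - -3\right) + 39\right)}{-4321} = 105 \left(\left(7 + 3\right) + 39\right) \left(- \frac{1}{4321}\right) = 105 \left(10 + 39\right) \left(- \frac{1}{4321}\right) = 105 \cdot 49 \left(- \frac{1}{4321}\right) = 5145 \left(- \frac{1}{4321}\right) = - \frac{5145}{4321}$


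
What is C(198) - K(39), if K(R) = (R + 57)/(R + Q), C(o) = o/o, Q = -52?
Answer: 109/13 ≈ 8.3846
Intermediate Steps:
C(o) = 1
K(R) = (57 + R)/(-52 + R) (K(R) = (R + 57)/(R - 52) = (57 + R)/(-52 + R))
C(198) - K(39) = 1 - (57 + 39)/(-52 + 39) = 1 - 96/(-13) = 1 - (-1)*96/13 = 1 - 1*(-96/13) = 1 + 96/13 = 109/13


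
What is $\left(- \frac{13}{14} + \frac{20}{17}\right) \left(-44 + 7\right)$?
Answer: $- \frac{2183}{238} \approx -9.1723$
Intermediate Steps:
$\left(- \frac{13}{14} + \frac{20}{17}\right) \left(-44 + 7\right) = \left(\left(-13\right) \frac{1}{14} + 20 \cdot \frac{1}{17}\right) \left(-37\right) = \left(- \frac{13}{14} + \frac{20}{17}\right) \left(-37\right) = \frac{59}{238} \left(-37\right) = - \frac{2183}{238}$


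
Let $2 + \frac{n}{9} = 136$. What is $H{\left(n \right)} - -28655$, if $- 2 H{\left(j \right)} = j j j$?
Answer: $-876996253$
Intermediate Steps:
$n = 1206$ ($n = -18 + 9 \cdot 136 = -18 + 1224 = 1206$)
$H{\left(j \right)} = - \frac{j^{3}}{2}$ ($H{\left(j \right)} = - \frac{j j j}{2} = - \frac{j^{2} j}{2} = - \frac{j^{3}}{2}$)
$H{\left(n \right)} - -28655 = - \frac{1206^{3}}{2} - -28655 = \left(- \frac{1}{2}\right) 1754049816 + 28655 = -877024908 + 28655 = -876996253$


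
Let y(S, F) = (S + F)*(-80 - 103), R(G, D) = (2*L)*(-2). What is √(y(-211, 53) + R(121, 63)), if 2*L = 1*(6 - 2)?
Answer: √28906 ≈ 170.02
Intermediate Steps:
L = 2 (L = (1*(6 - 2))/2 = (1*4)/2 = (½)*4 = 2)
R(G, D) = -8 (R(G, D) = (2*2)*(-2) = 4*(-2) = -8)
y(S, F) = -183*F - 183*S (y(S, F) = (F + S)*(-183) = -183*F - 183*S)
√(y(-211, 53) + R(121, 63)) = √((-183*53 - 183*(-211)) - 8) = √((-9699 + 38613) - 8) = √(28914 - 8) = √28906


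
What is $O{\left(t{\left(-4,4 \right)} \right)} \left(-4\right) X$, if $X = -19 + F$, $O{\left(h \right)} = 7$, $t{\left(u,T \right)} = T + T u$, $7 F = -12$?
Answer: $580$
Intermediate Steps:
$F = - \frac{12}{7}$ ($F = \frac{1}{7} \left(-12\right) = - \frac{12}{7} \approx -1.7143$)
$X = - \frac{145}{7}$ ($X = -19 - \frac{12}{7} = - \frac{145}{7} \approx -20.714$)
$O{\left(t{\left(-4,4 \right)} \right)} \left(-4\right) X = 7 \left(-4\right) \left(- \frac{145}{7}\right) = \left(-28\right) \left(- \frac{145}{7}\right) = 580$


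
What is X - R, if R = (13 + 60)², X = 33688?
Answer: 28359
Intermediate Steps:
R = 5329 (R = 73² = 5329)
X - R = 33688 - 1*5329 = 33688 - 5329 = 28359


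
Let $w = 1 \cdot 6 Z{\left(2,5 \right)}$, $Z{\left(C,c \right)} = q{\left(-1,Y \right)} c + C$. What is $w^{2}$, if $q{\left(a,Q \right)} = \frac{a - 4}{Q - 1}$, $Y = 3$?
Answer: $3969$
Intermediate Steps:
$q{\left(a,Q \right)} = \frac{-4 + a}{-1 + Q}$
$Z{\left(C,c \right)} = C - \frac{5 c}{2}$ ($Z{\left(C,c \right)} = \frac{-4 - 1}{-1 + 3} c + C = \frac{1}{2} \left(-5\right) c + C = - \frac{5 c}{2} + C = C - \frac{5 c}{2}$)
$w = -63$ ($w = 1 \cdot 6 \left(2 - \frac{25}{2}\right) = 6 \left(2 - \frac{25}{2}\right) = 6 \left(- \frac{21}{2}\right) = -63$)
$w^{2} = \left(-63\right)^{2} = 3969$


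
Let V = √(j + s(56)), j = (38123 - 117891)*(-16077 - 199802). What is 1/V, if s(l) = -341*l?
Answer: √1076263561/4305054244 ≈ 7.6205e-6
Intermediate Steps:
j = 17220236072 (j = -79768*(-215879) = 17220236072)
V = 4*√1076263561 (V = √(17220236072 - 341*56) = √(17220236072 - 19096) = √17220216976 = 4*√1076263561 ≈ 1.3123e+5)
1/V = 1/(4*√1076263561) = √1076263561/4305054244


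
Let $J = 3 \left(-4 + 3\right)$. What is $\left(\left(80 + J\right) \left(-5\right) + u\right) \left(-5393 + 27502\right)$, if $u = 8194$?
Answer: $172649181$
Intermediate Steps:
$J = -3$ ($J = 3 \left(-1\right) = -3$)
$\left(\left(80 + J\right) \left(-5\right) + u\right) \left(-5393 + 27502\right) = \left(\left(80 - 3\right) \left(-5\right) + 8194\right) \left(-5393 + 27502\right) = \left(77 \left(-5\right) + 8194\right) 22109 = \left(-385 + 8194\right) 22109 = 7809 \cdot 22109 = 172649181$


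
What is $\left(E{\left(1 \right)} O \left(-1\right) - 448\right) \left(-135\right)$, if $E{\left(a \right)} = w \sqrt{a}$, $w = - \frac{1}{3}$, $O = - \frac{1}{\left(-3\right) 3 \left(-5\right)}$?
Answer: $60481$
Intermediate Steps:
$O = - \frac{1}{45}$ ($O = - \frac{1}{\left(-9\right) \left(-5\right)} = - \frac{1}{45} \approx -0.022222$)
$w = - \frac{1}{3}$ ($w = \left(-1\right) \frac{1}{3} = - \frac{1}{3} \approx -0.33333$)
$E{\left(a \right)} = - \frac{\sqrt{a}}{3}$
$\left(E{\left(1 \right)} O \left(-1\right) - 448\right) \left(-135\right) = \left(- \frac{\sqrt{1}}{3} \left(- \frac{1}{45}\right) \left(-1\right) - 448\right) \left(-135\right) = \left(\left(- \frac{1}{3}\right) 1 \left(- \frac{1}{45}\right) \left(-1\right) - 448\right) \left(-135\right) = \left(\left(- \frac{1}{3}\right) \left(- \frac{1}{45}\right) \left(-1\right) - 448\right) \left(-135\right) = \left(\frac{1}{135} \left(-1\right) - 448\right) \left(-135\right) = \left(- \frac{1}{135} - 448\right) \left(-135\right) = \left(- \frac{60481}{135}\right) \left(-135\right) = 60481$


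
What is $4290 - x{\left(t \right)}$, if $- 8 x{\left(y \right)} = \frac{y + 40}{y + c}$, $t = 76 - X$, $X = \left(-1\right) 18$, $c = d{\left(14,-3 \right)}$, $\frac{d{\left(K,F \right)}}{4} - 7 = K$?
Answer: $\frac{3054547}{712} \approx 4290.1$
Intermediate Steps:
$d{\left(K,F \right)} = 28 + 4 K$
$c = 84$ ($c = 28 + 4 \cdot 14 = 28 + 56 = 84$)
$X = -18$
$t = 94$ ($t = 76 - -18 = 76 + 18 = 94$)
$x{\left(y \right)} = - \frac{40 + y}{8 \left(84 + y\right)}$ ($x{\left(y \right)} = - \frac{\left(y + 40\right) \frac{1}{y + 84}}{8} = - \frac{\left(40 + y\right) \frac{1}{84 + y}}{8} = - \frac{\frac{1}{84 + y} \left(40 + y\right)}{8} = - \frac{40 + y}{8 \left(84 + y\right)}$)
$4290 - x{\left(t \right)} = 4290 - \frac{-40 - 94}{8 \left(84 + 94\right)} = 4290 - \frac{-40 - 94}{8 \cdot 178} = 4290 - \frac{1}{8} \cdot \frac{1}{178} \left(-134\right) = 4290 - - \frac{67}{712} = 4290 + \frac{67}{712} = \frac{3054547}{712}$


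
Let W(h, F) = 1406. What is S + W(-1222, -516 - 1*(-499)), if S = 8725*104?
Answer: 908806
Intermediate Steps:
S = 907400
S + W(-1222, -516 - 1*(-499)) = 907400 + 1406 = 908806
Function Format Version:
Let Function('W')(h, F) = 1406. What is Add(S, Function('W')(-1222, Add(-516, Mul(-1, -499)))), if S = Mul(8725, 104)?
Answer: 908806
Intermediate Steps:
S = 907400
Add(S, Function('W')(-1222, Add(-516, Mul(-1, -499)))) = Add(907400, 1406) = 908806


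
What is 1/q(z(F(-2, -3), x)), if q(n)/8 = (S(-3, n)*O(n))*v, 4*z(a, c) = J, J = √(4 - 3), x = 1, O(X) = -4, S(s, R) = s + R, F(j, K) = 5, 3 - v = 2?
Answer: 1/88 ≈ 0.011364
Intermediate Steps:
v = 1 (v = 3 - 1*2 = 3 - 2 = 1)
S(s, R) = R + s
J = 1 (J = √1 = 1)
z(a, c) = ¼ (z(a, c) = (¼)*1 = ¼)
q(n) = 96 - 32*n (q(n) = 8*(((n - 3)*(-4))*1) = 8*(((-3 + n)*(-4))*1) = 8*((12 - 4*n)*1) = 8*(12 - 4*n) = 96 - 32*n)
1/q(z(F(-2, -3), x)) = 1/(96 - 32*¼) = 1/(96 - 8) = 1/88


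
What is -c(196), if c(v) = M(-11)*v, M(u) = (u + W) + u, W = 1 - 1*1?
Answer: 4312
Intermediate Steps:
W = 0 (W = 1 - 1 = 0)
M(u) = 2*u (M(u) = (u + 0) + u = u + u = 2*u)
c(v) = -22*v (c(v) = (2*(-11))*v = -22*v)
-c(196) = -(-22)*196 = -1*(-4312) = 4312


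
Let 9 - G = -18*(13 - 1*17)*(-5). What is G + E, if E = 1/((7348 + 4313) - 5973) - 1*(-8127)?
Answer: 48325249/5688 ≈ 8496.0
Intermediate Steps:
E = 46226377/5688 (E = 1/(11661 - 5973) + 8127 = 1/5688 + 8127 = 46226377/5688 ≈ 8127.0)
G = 369 (G = 9 - (-18*(13 - 1*17))*(-5) = 9 - (-18*(13 - 17))*(-5) = 9 - (-18*(-4))*(-5) = 9 - 72*(-5) = 9 - 1*(-360) = 9 + 360 = 369)
G + E = 369 + 46226377/5688 = 48325249/5688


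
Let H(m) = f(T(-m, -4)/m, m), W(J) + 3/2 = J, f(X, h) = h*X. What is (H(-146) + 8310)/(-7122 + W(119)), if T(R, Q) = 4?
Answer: -16628/14009 ≈ -1.1870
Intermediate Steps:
f(X, h) = X*h
W(J) = -3/2 + J
H(m) = 4 (H(m) = (4/m)*m = 4)
(H(-146) + 8310)/(-7122 + W(119)) = (4 + 8310)/(-7122 + (-3/2 + 119)) = 8314/(-7122 + 235/2) = 8314/(-14009/2) = 8314*(-2/14009) = -16628/14009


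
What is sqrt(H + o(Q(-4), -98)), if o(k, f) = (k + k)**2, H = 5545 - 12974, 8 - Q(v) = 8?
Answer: I*sqrt(7429) ≈ 86.192*I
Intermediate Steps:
Q(v) = 0 (Q(v) = 8 - 1*8 = 8 - 8 = 0)
H = -7429
o(k, f) = 4*k**2 (o(k, f) = (2*k)**2 = 4*k**2)
sqrt(H + o(Q(-4), -98)) = sqrt(-7429 + 4*0**2) = sqrt(-7429 + 4*0) = sqrt(-7429 + 0) = sqrt(-7429) = I*sqrt(7429)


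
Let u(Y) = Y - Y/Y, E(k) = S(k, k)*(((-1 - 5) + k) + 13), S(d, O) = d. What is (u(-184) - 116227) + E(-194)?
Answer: -80134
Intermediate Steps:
E(k) = k*(7 + k) (E(k) = k*(((-1 - 5) + k) + 13) = k*((-6 + k) + 13) = k*(7 + k))
u(Y) = -1 + Y (u(Y) = Y - 1*1 = Y - 1 = -1 + Y)
(u(-184) - 116227) + E(-194) = ((-1 - 184) - 116227) - 194*(7 - 194) = (-185 - 116227) - 194*(-187) = -116412 + 36278 = -80134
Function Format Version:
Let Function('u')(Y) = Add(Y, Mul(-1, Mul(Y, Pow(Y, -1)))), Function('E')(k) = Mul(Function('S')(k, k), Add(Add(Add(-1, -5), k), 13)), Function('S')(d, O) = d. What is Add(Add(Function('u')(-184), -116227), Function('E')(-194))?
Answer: -80134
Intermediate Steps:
Function('E')(k) = Mul(k, Add(7, k)) (Function('E')(k) = Mul(k, Add(Add(Add(-1, -5), k), 13)) = Mul(k, Add(Add(-6, k), 13)) = Mul(k, Add(7, k)))
Function('u')(Y) = Add(-1, Y) (Function('u')(Y) = Add(Y, Mul(-1, 1)) = Add(Y, -1) = Add(-1, Y))
Add(Add(Function('u')(-184), -116227), Function('E')(-194)) = Add(Add(Add(-1, -184), -116227), Mul(-194, Add(7, -194))) = Add(Add(-185, -116227), Mul(-194, -187)) = Add(-116412, 36278) = -80134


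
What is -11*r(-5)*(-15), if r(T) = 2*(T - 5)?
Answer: -3300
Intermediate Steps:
r(T) = -10 + 2*T (r(T) = 2*(-5 + T) = -10 + 2*T)
-11*r(-5)*(-15) = -11*(-10 + 2*(-5))*(-15) = -11*(-10 - 10)*(-15) = -11*(-20)*(-15) = 220*(-15) = -3300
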